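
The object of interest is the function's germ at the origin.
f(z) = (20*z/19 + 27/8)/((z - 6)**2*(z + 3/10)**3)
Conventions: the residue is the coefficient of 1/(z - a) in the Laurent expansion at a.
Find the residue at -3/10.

The residue is 473750/33256251.

At the order-3 pole -3/10 set g(z) = (z - (-3/10))^3*f(z) = (20*z/19 + 27/8)/(z - 6)**2.
Order-3 pole: residue = g''(a)/2; g''(-3/10) = 947500/33256251, so the residue is 473750/33256251.


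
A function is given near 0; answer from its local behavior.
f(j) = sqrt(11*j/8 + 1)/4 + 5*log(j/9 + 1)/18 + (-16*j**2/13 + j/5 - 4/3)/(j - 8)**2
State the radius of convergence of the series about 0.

Denominator factor (j - 8)^2: pole of order 2 at 8, modulus 8.
Branch term (1/4)*sqrt(1 - j/(-8/11)): its argument vanishes at j = -8/11, a square-root branch point, modulus 8/11.
Branch term (5/18)*log(1 - j/(-9)): its argument vanishes at j = -9, a logarithmic branch point, modulus 9.
The radius of convergence is the smallest modulus among the singular points: 8/11.

The radius of convergence is 8/11.


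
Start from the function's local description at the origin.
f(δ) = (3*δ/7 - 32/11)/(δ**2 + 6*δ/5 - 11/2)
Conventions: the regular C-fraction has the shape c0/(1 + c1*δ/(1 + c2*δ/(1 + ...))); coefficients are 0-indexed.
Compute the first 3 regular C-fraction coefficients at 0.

Taylor coefficients (expand at 0): a_0 = 64/121, a_1 = 1746/46585, a_2 = 267352/2562175.
c0 = a_0 = 64/121. Peel one level at a time: if S = 1 + c*δ/S' with S'(0) = 1, then c is the δ-coefficient of S and S' = c*δ/(S - 1).
S_1 = c0/f = 1 + (-873/12320)*δ + (-530569/2759680)*δ^2 + ...; c1 = -873/12320.
S_2 = c1*δ/(S_1 - 1) = 1 + (-530569/195552)*δ + ...; c2 = -530569/195552.

The regular C-fraction coefficients are [64/121, -873/12320, -530569/195552].


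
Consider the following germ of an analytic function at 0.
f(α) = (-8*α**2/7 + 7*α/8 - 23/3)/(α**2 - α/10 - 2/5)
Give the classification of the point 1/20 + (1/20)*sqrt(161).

The point is a pole of order 1.

The denominator factor α**2 - α/10 - 2/5 vanishes at 1/20 + (1/20)*sqrt(161) and appears to the power 1; the numerator there equals -135841/16800 + (213/5600)*sqrt(161), nonzero, and no other factor vanishes.
Hence a pole whose order is the multiplicity, 1.


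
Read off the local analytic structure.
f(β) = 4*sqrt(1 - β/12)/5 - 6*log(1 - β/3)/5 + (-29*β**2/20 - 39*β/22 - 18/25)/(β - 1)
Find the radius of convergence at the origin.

The radius of convergence is 1.

Denominator factor (β - 1): pole of order 1 at 1, modulus 1.
Branch term (-6/5)*log(1 - β/(3)): its argument vanishes at β = 3, a logarithmic branch point, modulus 3.
Branch term (4/5)*sqrt(1 - β/(12)): its argument vanishes at β = 12, a square-root branch point, modulus 12.
The radius of convergence is the smallest modulus among the singular points: 1.


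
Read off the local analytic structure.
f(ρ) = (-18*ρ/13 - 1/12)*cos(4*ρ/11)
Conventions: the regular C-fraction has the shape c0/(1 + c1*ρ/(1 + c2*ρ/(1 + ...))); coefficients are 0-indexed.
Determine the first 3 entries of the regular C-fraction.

The regular C-fraction coefficients are [-1/12, -216/13, 705841/42471].

Taylor coefficients (expand at 0): a_0 = -1/12, a_1 = -18/13, a_2 = 2/363.
c0 = a_0 = -1/12. Peel one level at a time: if S = 1 + c*ρ/S' with S'(0) = 1, then c is the ρ-coefficient of S and S' = c*ρ/(S - 1).
S_1 = c0/f = 1 + (-216/13)*ρ + (5646728/20449)*ρ^2 + ...; c1 = -216/13.
S_2 = c1*ρ/(S_1 - 1) = 1 + (705841/42471)*ρ + ...; c2 = 705841/42471.


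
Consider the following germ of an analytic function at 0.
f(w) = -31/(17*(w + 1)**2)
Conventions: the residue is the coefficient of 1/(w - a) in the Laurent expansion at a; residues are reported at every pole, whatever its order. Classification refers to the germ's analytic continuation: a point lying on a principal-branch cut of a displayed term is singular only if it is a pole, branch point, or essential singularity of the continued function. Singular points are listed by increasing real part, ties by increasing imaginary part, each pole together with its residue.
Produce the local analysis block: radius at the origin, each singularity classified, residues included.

Denominator factor (w + 1)^2: pole of order 2 at -1, modulus 1.
The radius of convergence is the smallest modulus among the singular points: 1.
At the order-2 pole -1 set g(w) = (w - (-1))^2*f(w) = -31/17.
Order-2 pole: residue = g'(a); g'(-1) = 0, so the residue is 0.

Radius of convergence at 0: 1.
At -1: a pole of order 2; residue 0.


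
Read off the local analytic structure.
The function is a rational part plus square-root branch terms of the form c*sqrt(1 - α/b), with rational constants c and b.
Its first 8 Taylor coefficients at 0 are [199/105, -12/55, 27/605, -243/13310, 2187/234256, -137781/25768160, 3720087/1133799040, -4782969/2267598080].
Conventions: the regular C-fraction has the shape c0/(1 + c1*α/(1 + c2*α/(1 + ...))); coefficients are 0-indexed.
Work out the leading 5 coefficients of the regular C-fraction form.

The regular C-fraction coefficients are [199/105, 252/2189, 783/8756, 597/1276, -75/1276].

Taylor coefficients (read off): a_0 = 199/105, a_1 = -12/55, a_2 = 27/605, a_3 = -243/13310, a_4 = 2187/234256.
c0 = a_0 = 199/105. Peel one level at a time: if S = 1 + c*α/S' with S'(0) = 1, then c is the α-coefficient of S and S' = c*α/(S - 1).
S_1 = c0/f = 1 + (252/2189)*α + (-49329/4791721)*α^2 + ...; c1 = 252/2189.
S_2 = c1*α/(S_1 - 1) = 1 + (783/8756)*α + (-81/1936)*α^2 + ...; c2 = 783/8756.
S_3 = c2*α/(S_2 - 1) = 1 + (597/1276)*α + (44775/1628176)*α^2 + ...; c3 = 597/1276.
S_4 = c3*α/(S_3 - 1) = 1 + (-75/1276)*α + ...; c4 = -75/1276.


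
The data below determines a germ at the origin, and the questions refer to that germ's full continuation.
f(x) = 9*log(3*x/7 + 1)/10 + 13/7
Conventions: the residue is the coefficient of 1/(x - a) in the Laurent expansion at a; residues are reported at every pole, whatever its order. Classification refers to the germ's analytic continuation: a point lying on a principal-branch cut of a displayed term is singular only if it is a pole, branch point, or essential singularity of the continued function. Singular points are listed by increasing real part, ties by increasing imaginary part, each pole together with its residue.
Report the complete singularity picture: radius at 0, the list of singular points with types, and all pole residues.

Branch term (9/10)*log(1 - x/(-7/3)): its argument vanishes at x = -7/3, a logarithmic branch point, modulus 7/3.
The radius of convergence is the smallest modulus among the singular points: 7/3.

Radius of convergence at 0: 7/3.
At -7/3: a logarithmic branch point.


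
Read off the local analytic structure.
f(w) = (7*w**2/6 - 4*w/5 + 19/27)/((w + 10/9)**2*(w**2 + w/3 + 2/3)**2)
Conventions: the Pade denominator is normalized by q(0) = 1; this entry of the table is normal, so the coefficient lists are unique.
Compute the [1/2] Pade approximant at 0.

The Pade approximant has numerator coefficients [513/400, -266174991/156632000]; denominator coefficients [1, 1022729/391580, 3388337/978950].

Taylor coefficients needed (expand at 0): a_0 = 513/400, a_1 = -5049/1000, a_2 = 2187/250, a_3 = -268623/50000.
Write the denominator as Q(w) = 1 + q1*w + q2*w^2. Requiring Q*f - P = O(w^4) with deg P <= 1 kills the coefficients of w^2..w^3 in Q*f:
  w^2: a_2 + q1*a_1 + q2*a_0 = 0, i.e. 2187/250 + (-5049/1000)*q1 + (513/400)*q2 = 0.
  w^3: a_3 + q1*a_2 + q2*a_1 = 0, i.e. -268623/50000 + (2187/250)*q1 + (-5049/1000)*q2 = 0.
Solving this linear system: q1 = 1022729/391580, q2 = 3388337/978950.
The numerator is Q*f truncated at degree 1: P0 = a_0 = 513/400; P1 = a_1 + q1*a_0 = -266174991/156632000.


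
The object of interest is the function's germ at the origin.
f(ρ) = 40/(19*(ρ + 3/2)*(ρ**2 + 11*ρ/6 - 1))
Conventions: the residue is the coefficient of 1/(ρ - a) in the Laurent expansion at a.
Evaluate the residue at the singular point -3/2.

The residue is -80/57.

At the order-1 pole -3/2 set g(ρ) = (ρ - (-3/2))*f(ρ) = 40/(19*(ρ**2 + 11*ρ/6 - 1)).
Simple pole: residue = g(a) at a = -3/2, which is -80/57.


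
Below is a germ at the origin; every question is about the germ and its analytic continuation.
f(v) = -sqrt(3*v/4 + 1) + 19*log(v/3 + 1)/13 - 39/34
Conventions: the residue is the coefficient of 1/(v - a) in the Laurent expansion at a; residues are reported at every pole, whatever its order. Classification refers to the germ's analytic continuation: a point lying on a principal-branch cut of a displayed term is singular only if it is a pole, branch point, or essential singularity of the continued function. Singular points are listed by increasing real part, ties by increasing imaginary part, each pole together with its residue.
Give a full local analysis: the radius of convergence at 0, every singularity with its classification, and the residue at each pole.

Radius of convergence at 0: 4/3.
At -3: a logarithmic branch point.
At -4/3: an algebraic (square-root) branch point.

Branch term (-1)*sqrt(1 - v/(-4/3)): its argument vanishes at v = -4/3, a square-root branch point, modulus 4/3.
Branch term (19/13)*log(1 - v/(-3)): its argument vanishes at v = -3, a logarithmic branch point, modulus 3.
The radius of convergence is the smallest modulus among the singular points: 4/3.
List the singular points by increasing real part (a conjugate pair: the negative imaginary part first).


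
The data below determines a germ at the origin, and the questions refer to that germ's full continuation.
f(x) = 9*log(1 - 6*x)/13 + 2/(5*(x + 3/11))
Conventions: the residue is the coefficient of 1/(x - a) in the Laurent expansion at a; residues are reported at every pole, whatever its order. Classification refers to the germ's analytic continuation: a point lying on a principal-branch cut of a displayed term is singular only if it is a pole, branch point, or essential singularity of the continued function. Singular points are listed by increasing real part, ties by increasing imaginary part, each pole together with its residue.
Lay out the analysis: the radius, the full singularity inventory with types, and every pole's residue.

Denominator factor (x + 3/11): pole of order 1 at -3/11, modulus 3/11.
Branch term (9/13)*log(1 - x/(1/6)): its argument vanishes at x = 1/6, a logarithmic branch point, modulus 1/6.
The radius of convergence is the smallest modulus among the singular points: 1/6.
The branch term is analytic at -3/11 and contributes nothing to the residue; only the rational part matters.
At the order-1 pole -3/11 set g(x) = (x - (-3/11))*(rational part) = 2/5.
Simple pole: residue = g(a) at a = -3/11, which is 2/5.
List the singular points by increasing real part (a conjugate pair: the negative imaginary part first).

Radius of convergence at 0: 1/6.
At -3/11: a pole of order 1; residue 2/5.
At 1/6: a logarithmic branch point.


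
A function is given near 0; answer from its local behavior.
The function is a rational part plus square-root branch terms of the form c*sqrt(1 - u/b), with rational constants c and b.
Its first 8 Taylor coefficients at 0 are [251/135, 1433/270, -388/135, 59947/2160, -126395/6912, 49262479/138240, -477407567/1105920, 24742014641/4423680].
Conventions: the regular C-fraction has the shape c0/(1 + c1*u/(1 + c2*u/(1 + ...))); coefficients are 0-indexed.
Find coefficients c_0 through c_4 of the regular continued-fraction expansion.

Taylor coefficients (read off): a_0 = 251/135, a_1 = 1433/270, a_2 = -388/135, a_3 = 59947/2160, a_4 = -126395/6912.
c0 = a_0 = 251/135. Peel one level at a time: if S = 1 + c*u/S' with S'(0) = 1, then c is the u-coefficient of S and S' = c*u/(S - 1).
S_1 = c0/f = 1 + (-1433/502)*u + (2443041/252004)*u^2 + ...; c1 = -1433/502.
S_2 = c1*u/(S_1 - 1) = 1 + (2443041/719366)*u + (-81086643/16427912)*u^2 + ...; c2 = 2443041/719366.
S_3 = c2*u/(S_2 - 1) = 1 + (753805459/518648556)*u + (1424548262335/523979090496)*u^2 + ...; c3 = 753805459/518648556.
S_4 = c3*u/(S_3 - 1) = 1 + (-739361702255/395257250832)*u + ...; c4 = -739361702255/395257250832.

The regular C-fraction coefficients are [251/135, -1433/502, 2443041/719366, 753805459/518648556, -739361702255/395257250832].


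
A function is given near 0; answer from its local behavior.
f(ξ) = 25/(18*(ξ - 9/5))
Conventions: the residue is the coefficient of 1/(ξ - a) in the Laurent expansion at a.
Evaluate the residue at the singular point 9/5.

At the order-1 pole 9/5 set g(ξ) = (ξ - (9/5))*f(ξ) = 25/18.
Simple pole: residue = g(a) at a = 9/5, which is 25/18.

The residue is 25/18.


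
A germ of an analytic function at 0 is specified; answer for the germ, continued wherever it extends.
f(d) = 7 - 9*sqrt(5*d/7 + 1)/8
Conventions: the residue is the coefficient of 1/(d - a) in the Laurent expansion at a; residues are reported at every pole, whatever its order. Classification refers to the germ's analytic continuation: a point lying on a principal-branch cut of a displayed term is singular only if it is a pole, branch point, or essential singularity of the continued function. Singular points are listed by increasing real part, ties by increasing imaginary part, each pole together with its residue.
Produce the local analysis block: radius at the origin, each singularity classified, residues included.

Branch term (-9/8)*sqrt(1 - d/(-7/5)): its argument vanishes at d = -7/5, a square-root branch point, modulus 7/5.
The radius of convergence is the smallest modulus among the singular points: 7/5.

Radius of convergence at 0: 7/5.
At -7/5: an algebraic (square-root) branch point.


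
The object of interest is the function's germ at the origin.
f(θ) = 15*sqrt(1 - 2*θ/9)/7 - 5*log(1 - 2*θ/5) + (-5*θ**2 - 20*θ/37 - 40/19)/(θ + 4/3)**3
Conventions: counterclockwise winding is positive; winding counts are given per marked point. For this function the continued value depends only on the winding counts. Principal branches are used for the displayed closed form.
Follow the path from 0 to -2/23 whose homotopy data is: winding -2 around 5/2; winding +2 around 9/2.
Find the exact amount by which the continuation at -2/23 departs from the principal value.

The rational part is single-valued and drops out of the difference; each branch term changes only by its own monodromy.
(15/7)*sqrt(1 - θ/(9/2)): winding +2 is even, the square root returns to the same sheet, contribution 0.
(-5)*log(1 - θ/(5/2)): each positive loop around 5/2 adds 2*pi*i to the log, so winding -2 contributes (-5)*(-2)*2*pi*i = (20)*pi*i.
Summing the contributions at θ = -2/23 gives (20)*pi*i.

Continued minus principal equals (20)*pi*i.


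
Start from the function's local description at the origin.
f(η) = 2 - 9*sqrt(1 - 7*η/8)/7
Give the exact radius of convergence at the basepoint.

Branch term (-9/7)*sqrt(1 - η/(8/7)): its argument vanishes at η = 8/7, a square-root branch point, modulus 8/7.
The radius of convergence is the smallest modulus among the singular points: 8/7.

The radius of convergence is 8/7.


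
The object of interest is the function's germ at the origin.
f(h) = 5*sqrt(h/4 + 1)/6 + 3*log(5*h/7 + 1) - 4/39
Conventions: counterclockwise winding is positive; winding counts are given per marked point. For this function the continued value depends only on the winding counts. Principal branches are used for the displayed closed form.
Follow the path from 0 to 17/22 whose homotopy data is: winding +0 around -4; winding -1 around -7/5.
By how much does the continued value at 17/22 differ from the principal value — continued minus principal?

Continued minus principal equals -(6)*pi*i.

The rational part is single-valued and drops out of the difference; each branch term changes only by its own monodromy.
(5/6)*sqrt(1 - h/(-4)): winding +0 is even, the square root returns to the same sheet, contribution 0.
(3)*log(1 - h/(-7/5)): each positive loop around -7/5 adds 2*pi*i to the log, so winding -1 contributes (3)*(-1)*2*pi*i = -(6)*pi*i.
Summing the contributions at h = 17/22 gives -(6)*pi*i.


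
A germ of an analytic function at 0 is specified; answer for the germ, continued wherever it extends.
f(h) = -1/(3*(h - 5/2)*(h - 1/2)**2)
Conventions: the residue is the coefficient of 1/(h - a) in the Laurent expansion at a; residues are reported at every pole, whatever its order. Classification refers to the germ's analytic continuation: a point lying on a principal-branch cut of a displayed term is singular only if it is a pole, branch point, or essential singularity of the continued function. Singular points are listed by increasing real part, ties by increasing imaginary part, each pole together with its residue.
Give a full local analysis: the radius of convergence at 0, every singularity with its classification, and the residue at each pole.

Denominator factor (h - 5/2): pole of order 1 at 5/2, modulus 5/2.
Denominator factor (h - 1/2)^2: pole of order 2 at 1/2, modulus 1/2.
The radius of convergence is the smallest modulus among the singular points: 1/2.
At the order-2 pole 1/2 set g(h) = (h - (1/2))^2*f(h) = -1/(3*(h - 5/2)).
Order-2 pole: residue = g'(a); g'(1/2) = 1/12, so the residue is 1/12.
At the order-1 pole 5/2 set g(h) = (h - (5/2))*f(h) = -1/(3*(h - 1/2)**2).
Simple pole: residue = g(a) at a = 5/2, which is -1/12.
List the singular points by increasing real part (a conjugate pair: the negative imaginary part first).

Radius of convergence at 0: 1/2.
At 1/2: a pole of order 2; residue 1/12.
At 5/2: a pole of order 1; residue -1/12.


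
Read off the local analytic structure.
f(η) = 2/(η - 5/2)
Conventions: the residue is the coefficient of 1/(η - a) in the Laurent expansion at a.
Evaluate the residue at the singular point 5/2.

The residue is 2.

At the order-1 pole 5/2 set g(η) = (η - (5/2))*f(η) = 2.
Simple pole: residue = g(a) at a = 5/2, which is 2.


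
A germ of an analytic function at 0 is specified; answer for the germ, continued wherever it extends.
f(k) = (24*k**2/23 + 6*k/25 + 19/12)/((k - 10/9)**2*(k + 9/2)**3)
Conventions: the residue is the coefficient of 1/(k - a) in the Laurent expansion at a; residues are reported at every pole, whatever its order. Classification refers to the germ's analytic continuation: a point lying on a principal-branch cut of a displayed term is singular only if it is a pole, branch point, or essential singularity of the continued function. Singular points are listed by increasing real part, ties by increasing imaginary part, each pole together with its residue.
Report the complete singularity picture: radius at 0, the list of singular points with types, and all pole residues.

Denominator factor (k - 10/9)^2: pole of order 2 at 10/9, modulus 10/9.
Denominator factor (k + 9/2)^3: pole of order 3 at -9/2, modulus 9/2.
The radius of convergence is the smallest modulus among the singular points: 10/9.
At the order-3 pole -9/2 set g(k) = (k - (-9/2))^3*f(k) = (24*k**2/23 + 6*k/25 + 19/12)/(k - 10/9)**2.
Order-3 pole: residue = g''(a)/2; g''(-9/2) = -596755512/59834730575, so the residue is -298377756/59834730575.
At the order-2 pole 10/9 set g(k) = (k - (10/9))^2*f(k) = (24*k**2/23 + 6*k/25 + 19/12)/(k + 9/2)**3.
Order-2 pole: residue = g'(a); g'(10/9) = 298377756/59834730575, so the residue is 298377756/59834730575.
List the singular points by increasing real part (a conjugate pair: the negative imaginary part first).

Radius of convergence at 0: 10/9.
At -9/2: a pole of order 3; residue -298377756/59834730575.
At 10/9: a pole of order 2; residue 298377756/59834730575.


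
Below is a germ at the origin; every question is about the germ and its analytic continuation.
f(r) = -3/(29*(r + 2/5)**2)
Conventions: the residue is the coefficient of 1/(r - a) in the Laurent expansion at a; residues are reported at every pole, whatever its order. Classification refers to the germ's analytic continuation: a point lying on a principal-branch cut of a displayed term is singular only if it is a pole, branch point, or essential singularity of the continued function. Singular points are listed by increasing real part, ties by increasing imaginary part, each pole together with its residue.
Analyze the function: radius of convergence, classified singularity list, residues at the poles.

Radius of convergence at 0: 2/5.
At -2/5: a pole of order 2; residue 0.

Denominator factor (r + 2/5)^2: pole of order 2 at -2/5, modulus 2/5.
The radius of convergence is the smallest modulus among the singular points: 2/5.
At the order-2 pole -2/5 set g(r) = (r - (-2/5))^2*f(r) = -3/29.
Order-2 pole: residue = g'(a); g'(-2/5) = 0, so the residue is 0.


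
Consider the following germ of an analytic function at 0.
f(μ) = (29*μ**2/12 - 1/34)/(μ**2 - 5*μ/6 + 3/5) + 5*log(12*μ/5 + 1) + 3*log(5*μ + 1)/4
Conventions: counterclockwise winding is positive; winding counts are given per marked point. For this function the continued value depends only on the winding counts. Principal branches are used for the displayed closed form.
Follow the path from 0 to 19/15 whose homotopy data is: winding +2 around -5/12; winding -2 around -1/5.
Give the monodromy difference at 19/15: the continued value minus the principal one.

Continued minus principal equals (17)*pi*i.

The rational part is single-valued and drops out of the difference; each branch term changes only by its own monodromy.
(3/4)*log(1 - μ/(-1/5)): each positive loop around -1/5 adds 2*pi*i to the log, so winding -2 contributes (3/4)*(-2)*2*pi*i = -(3)*pi*i.
(5)*log(1 - μ/(-5/12)): each positive loop around -5/12 adds 2*pi*i to the log, so winding +2 contributes (5)*(2)*2*pi*i = (20)*pi*i.
Summing the contributions at μ = 19/15 gives (17)*pi*i.


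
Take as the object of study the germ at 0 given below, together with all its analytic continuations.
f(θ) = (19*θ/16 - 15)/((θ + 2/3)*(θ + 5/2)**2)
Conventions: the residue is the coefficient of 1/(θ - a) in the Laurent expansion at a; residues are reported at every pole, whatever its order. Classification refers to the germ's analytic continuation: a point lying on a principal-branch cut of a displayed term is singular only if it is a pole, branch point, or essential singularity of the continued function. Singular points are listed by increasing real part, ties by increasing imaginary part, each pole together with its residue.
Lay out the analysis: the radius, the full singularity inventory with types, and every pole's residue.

Denominator factor (θ + 5/2)^2: pole of order 2 at -5/2, modulus 5/2.
Denominator factor (θ + 2/3): pole of order 1 at -2/3, modulus 2/3.
The radius of convergence is the smallest modulus among the singular points: 2/3.
At the order-2 pole -5/2 set g(θ) = (θ - (-5/2))^2*f(θ) = (19*θ/16 - 15)/(θ + 2/3).
Order-2 pole: residue = g'(a); g'(-5/2) = 1137/242, so the residue is 1137/242.
At the order-1 pole -2/3 set g(θ) = (θ - (-2/3))*f(θ) = (19*θ/16 - 15)/(θ + 5/2)**2.
Simple pole: residue = g(a) at a = -2/3, which is -1137/242.
List the singular points by increasing real part (a conjugate pair: the negative imaginary part first).

Radius of convergence at 0: 2/3.
At -5/2: a pole of order 2; residue 1137/242.
At -2/3: a pole of order 1; residue -1137/242.


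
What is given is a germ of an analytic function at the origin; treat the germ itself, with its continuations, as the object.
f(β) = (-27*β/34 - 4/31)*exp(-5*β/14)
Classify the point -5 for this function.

There is no denominator, hence no pole anywhere.
The factor exp(-5*β/14) is entire.
So the germ continues analytically to -5.

The point is a regular point.


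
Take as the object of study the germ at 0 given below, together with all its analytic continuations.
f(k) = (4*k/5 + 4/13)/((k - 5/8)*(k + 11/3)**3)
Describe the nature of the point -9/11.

Denominator factors: k - 5/8 = -127/88 at k = -9/11; k + 11/3 = 94/33 at k = -9/11 — none vanishes.
So the germ continues analytically to -9/11.

The point is a regular point.


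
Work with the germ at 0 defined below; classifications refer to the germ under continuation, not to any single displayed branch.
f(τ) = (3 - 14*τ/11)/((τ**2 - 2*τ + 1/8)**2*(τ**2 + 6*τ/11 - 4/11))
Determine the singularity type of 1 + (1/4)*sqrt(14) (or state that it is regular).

The point is a pole of order 2.

The denominator factor τ**2 - 2*τ + 1/8 vanishes at 1 + (1/4)*sqrt(14) and appears to the power 2; the numerator there equals 19/11 - (7/22)*sqrt(14), nonzero, and no other factor vanishes.
Hence a pole whose order is the multiplicity, 2.


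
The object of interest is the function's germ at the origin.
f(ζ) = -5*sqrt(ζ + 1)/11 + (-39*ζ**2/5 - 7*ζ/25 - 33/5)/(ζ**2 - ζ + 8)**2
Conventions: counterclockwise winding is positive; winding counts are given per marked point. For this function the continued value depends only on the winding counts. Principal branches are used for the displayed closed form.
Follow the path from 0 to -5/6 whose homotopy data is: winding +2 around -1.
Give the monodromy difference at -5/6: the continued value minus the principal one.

Continued minus principal equals 0.

The rational part is single-valued and drops out of the difference; each branch term changes only by its own monodromy.
(-5/11)*sqrt(1 - ζ/(-1)): winding +2 is even, the square root returns to the same sheet, contribution 0.
Summing the contributions at ζ = -5/6 gives 0.


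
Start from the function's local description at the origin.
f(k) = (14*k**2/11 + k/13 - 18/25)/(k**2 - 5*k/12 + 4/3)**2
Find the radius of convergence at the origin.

The radius of convergence is (2/3)*sqrt(3).

Denominator factor (k**2 - 5*k/12 + 4/3)^2: discriminant -743/144, complex-conjugate roots (5/24) + ((1/24)*sqrt(743))*i and (5/24) - ((1/24)*sqrt(743))*i; poles of order 2, moduli (2/3)*sqrt(3) and (2/3)*sqrt(3).
The radius of convergence is the smallest modulus among the singular points: (2/3)*sqrt(3).


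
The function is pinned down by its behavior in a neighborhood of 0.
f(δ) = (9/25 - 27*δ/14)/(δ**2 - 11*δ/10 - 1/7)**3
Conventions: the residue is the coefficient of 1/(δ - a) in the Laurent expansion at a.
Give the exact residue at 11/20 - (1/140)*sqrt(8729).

The residue is (20601000/1939096223)*sqrt(8729).

The factor δ**2 - 11*δ/10 - 1/7 splits as (δ - a)(δ - a') with a = 11/20 - (1/140)*sqrt(8729), a' = 11/20 + (1/140)*sqrt(8729). At the order-3 pole a set g(δ) = (δ - a)^3*f(δ) = [9/25 - 27*δ/14] / (δ - a')^3.
Order-3 pole: residue = g''(a)/2; g''(11/20 - (1/140)*sqrt(8729)) = (41202000/1939096223)*sqrt(8729), so the residue is (20601000/1939096223)*sqrt(8729).


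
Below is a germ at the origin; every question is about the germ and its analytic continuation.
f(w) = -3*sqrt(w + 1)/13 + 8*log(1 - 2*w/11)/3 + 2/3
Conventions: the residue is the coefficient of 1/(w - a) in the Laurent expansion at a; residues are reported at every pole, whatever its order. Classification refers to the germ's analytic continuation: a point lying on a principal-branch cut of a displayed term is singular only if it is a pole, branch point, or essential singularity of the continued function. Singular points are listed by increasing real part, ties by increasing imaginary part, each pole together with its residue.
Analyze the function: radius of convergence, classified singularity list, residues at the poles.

Radius of convergence at 0: 1.
At -1: an algebraic (square-root) branch point.
At 11/2: a logarithmic branch point.

Branch term (-3/13)*sqrt(1 - w/(-1)): its argument vanishes at w = -1, a square-root branch point, modulus 1.
Branch term (8/3)*log(1 - w/(11/2)): its argument vanishes at w = 11/2, a logarithmic branch point, modulus 11/2.
The radius of convergence is the smallest modulus among the singular points: 1.
List the singular points by increasing real part (a conjugate pair: the negative imaginary part first).


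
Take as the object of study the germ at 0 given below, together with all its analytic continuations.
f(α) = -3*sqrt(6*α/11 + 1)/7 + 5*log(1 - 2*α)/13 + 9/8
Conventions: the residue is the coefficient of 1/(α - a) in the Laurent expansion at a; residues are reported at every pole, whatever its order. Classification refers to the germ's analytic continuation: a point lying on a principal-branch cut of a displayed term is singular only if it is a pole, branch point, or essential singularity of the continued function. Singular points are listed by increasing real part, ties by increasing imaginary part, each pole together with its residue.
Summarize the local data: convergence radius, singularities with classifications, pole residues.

Radius of convergence at 0: 1/2.
At -11/6: an algebraic (square-root) branch point.
At 1/2: a logarithmic branch point.

Branch term (5/13)*log(1 - α/(1/2)): its argument vanishes at α = 1/2, a logarithmic branch point, modulus 1/2.
Branch term (-3/7)*sqrt(1 - α/(-11/6)): its argument vanishes at α = -11/6, a square-root branch point, modulus 11/6.
The radius of convergence is the smallest modulus among the singular points: 1/2.
List the singular points by increasing real part (a conjugate pair: the negative imaginary part first).


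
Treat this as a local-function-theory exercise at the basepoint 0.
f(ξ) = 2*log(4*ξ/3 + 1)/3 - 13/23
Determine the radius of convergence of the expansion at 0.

Branch term (2/3)*log(1 - ξ/(-3/4)): its argument vanishes at ξ = -3/4, a logarithmic branch point, modulus 3/4.
The radius of convergence is the smallest modulus among the singular points: 3/4.

The radius of convergence is 3/4.


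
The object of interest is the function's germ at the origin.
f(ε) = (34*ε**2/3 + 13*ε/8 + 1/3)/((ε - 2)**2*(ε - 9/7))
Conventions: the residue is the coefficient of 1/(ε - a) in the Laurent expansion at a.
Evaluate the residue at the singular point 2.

The residue is -6027/200.

At the order-2 pole 2 set g(ε) = (ε - (2))^2*f(ε) = (34*ε**2/3 + 13*ε/8 + 1/3)/(ε - 9/7).
Order-2 pole: residue = g'(a); g'(2) = -6027/200, so the residue is -6027/200.


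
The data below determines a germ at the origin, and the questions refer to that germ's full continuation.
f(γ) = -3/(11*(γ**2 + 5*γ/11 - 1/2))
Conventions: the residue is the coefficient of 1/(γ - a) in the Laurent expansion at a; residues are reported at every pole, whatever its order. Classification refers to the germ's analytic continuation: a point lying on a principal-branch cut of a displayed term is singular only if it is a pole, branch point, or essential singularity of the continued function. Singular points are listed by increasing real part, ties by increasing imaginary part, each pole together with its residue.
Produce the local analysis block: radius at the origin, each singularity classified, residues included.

Denominator factor (γ**2 + 5*γ/11 - 1/2): discriminant 267/121, real irrational roots -5/22 + (1/22)*sqrt(267) and -5/22 - (1/22)*sqrt(267); poles of order 1, moduli -5/22 + (1/22)*sqrt(267) and 5/22 + (1/22)*sqrt(267).
The radius of convergence is the smallest modulus among the singular points: -5/22 + (1/22)*sqrt(267).
The factor γ**2 + 5*γ/11 - 1/2 splits as (γ - a)(γ - a') with a = -5/22 - (1/22)*sqrt(267), a' = -5/22 + (1/22)*sqrt(267). At the order-1 pole a set g(γ) = (γ - a)*f(γ) = [-3/11] / (γ - a').
Simple pole: residue = g(a) at a = -5/22 - (1/22)*sqrt(267), which is (1/89)*sqrt(267).
The factor γ**2 + 5*γ/11 - 1/2 splits as (γ - a)(γ - a') with a = -5/22 + (1/22)*sqrt(267), a' = -5/22 - (1/22)*sqrt(267). At the order-1 pole a set g(γ) = (γ - a)*f(γ) = [-3/11] / (γ - a').
Simple pole: residue = g(a) at a = -5/22 + (1/22)*sqrt(267), which is -(1/89)*sqrt(267).
List the singular points by increasing real part (a conjugate pair: the negative imaginary part first).

Radius of convergence at 0: -5/22 + (1/22)*sqrt(267).
At -5/22 - (1/22)*sqrt(267): a pole of order 1; residue (1/89)*sqrt(267).
At -5/22 + (1/22)*sqrt(267): a pole of order 1; residue -(1/89)*sqrt(267).


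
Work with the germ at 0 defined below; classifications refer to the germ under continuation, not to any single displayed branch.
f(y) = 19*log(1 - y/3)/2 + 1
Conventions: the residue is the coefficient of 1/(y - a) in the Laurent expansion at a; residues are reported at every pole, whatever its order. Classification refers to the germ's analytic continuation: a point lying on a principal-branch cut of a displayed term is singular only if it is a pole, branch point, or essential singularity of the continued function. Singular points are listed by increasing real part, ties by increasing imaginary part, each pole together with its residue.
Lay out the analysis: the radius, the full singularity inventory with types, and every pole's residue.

Branch term (19/2)*log(1 - y/(3)): its argument vanishes at y = 3, a logarithmic branch point, modulus 3.
The radius of convergence is the smallest modulus among the singular points: 3.

Radius of convergence at 0: 3.
At 3: a logarithmic branch point.


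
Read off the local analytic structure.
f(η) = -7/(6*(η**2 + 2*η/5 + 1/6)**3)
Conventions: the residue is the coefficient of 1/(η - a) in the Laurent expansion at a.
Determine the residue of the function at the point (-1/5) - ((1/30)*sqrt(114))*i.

The residue is -((196875/54872)*sqrt(114))*i.

The factor η**2 + 2*η/5 + 1/6 splits as (η - a)(η - a') with a = (-1/5) - ((1/30)*sqrt(114))*i, a' = (-1/5) + ((1/30)*sqrt(114))*i. At the order-3 pole a set g(η) = (η - a)^3*f(η) = [-7/6] / (η - a')^3.
Order-3 pole: residue = g''(a)/2; g''((-1/5) - ((1/30)*sqrt(114))*i) = -((196875/27436)*sqrt(114))*i, so the residue is -((196875/54872)*sqrt(114))*i.


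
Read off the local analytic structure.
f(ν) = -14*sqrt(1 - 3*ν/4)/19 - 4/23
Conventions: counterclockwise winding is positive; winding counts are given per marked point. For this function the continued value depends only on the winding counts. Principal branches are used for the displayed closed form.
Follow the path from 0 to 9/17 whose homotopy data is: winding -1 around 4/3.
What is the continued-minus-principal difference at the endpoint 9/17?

Continued minus principal equals (14/323)*sqrt(697).

The rational part is single-valued and drops out of the difference; each branch term changes only by its own monodromy.
(-14/19)*sqrt(1 - ν/(4/3)): winding -1 is odd, the square root flips sign, contributing -2*(-14/19)*sqrt(1 - (9/17)/(4/3)) = -2*(-14/19)*sqrt(41/68) = (14/323)*sqrt(697).
Summing the contributions at ν = 9/17 gives (14/323)*sqrt(697).


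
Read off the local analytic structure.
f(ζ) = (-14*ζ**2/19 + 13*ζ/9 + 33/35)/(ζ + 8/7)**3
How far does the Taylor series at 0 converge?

Denominator factor (ζ + 8/7)^3: pole of order 3 at -8/7, modulus 8/7.
The radius of convergence is the smallest modulus among the singular points: 8/7.

The radius of convergence is 8/7.


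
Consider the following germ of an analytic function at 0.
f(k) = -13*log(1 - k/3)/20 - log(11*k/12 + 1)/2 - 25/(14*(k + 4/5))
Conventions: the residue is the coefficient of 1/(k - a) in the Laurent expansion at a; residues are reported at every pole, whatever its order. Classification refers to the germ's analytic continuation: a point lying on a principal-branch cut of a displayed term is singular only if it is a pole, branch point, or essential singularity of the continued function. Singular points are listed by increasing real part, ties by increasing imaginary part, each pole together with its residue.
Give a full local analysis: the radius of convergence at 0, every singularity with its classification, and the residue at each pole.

Denominator factor (k + 4/5): pole of order 1 at -4/5, modulus 4/5.
Branch term (-13/20)*log(1 - k/(3)): its argument vanishes at k = 3, a logarithmic branch point, modulus 3.
Branch term (-1/2)*log(1 - k/(-12/11)): its argument vanishes at k = -12/11, a logarithmic branch point, modulus 12/11.
The radius of convergence is the smallest modulus among the singular points: 4/5.
The branch terms are analytic at -4/5 and contribute nothing to the residue; only the rational part matters.
At the order-1 pole -4/5 set g(k) = (k - (-4/5))*(rational part) = -25/14.
Simple pole: residue = g(a) at a = -4/5, which is -25/14.
List the singular points by increasing real part (a conjugate pair: the negative imaginary part first).

Radius of convergence at 0: 4/5.
At -12/11: a logarithmic branch point.
At -4/5: a pole of order 1; residue -25/14.
At 3: a logarithmic branch point.


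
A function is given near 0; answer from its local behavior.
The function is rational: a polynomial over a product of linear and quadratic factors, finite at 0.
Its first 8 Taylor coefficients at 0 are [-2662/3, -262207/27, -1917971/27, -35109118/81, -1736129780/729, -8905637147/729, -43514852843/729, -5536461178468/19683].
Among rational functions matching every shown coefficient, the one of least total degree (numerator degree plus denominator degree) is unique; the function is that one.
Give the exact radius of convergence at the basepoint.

No rational of total degree below 4 reproduces all 8 coefficients; solving the [1/3] Pade equations on them gives f(k) = (18 - k)/(k - 3/11)**3, whose expansion matches every shown term.
Denominator factor (k - 3/11)^3: pole of order 3 at 3/11, modulus 3/11.
The radius of convergence is the smallest modulus among the singular points: 3/11.

The radius of convergence is 3/11.


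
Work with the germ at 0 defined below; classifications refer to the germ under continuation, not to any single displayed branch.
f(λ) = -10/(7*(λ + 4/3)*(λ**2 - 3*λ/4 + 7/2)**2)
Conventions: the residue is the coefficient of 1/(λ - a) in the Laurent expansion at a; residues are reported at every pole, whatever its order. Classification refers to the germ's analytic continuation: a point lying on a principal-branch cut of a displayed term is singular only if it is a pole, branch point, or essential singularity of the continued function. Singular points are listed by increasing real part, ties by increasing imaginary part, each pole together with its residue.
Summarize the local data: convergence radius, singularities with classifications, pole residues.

Radius of convergence at 0: 4/3.
At -4/3: a pole of order 1; residue -3240/89383.
At (3/8) - ((1/8)*sqrt(215))*i: a pole of order 2; residue (1620/89383) - ((1841556/826345835)*sqrt(215))*i.
At (3/8) + ((1/8)*sqrt(215))*i: a pole of order 2; residue (1620/89383) + ((1841556/826345835)*sqrt(215))*i.


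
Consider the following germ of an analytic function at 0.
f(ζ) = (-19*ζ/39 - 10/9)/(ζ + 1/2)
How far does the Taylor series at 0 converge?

Denominator factor (ζ + 1/2): pole of order 1 at -1/2, modulus 1/2.
The radius of convergence is the smallest modulus among the singular points: 1/2.

The radius of convergence is 1/2.


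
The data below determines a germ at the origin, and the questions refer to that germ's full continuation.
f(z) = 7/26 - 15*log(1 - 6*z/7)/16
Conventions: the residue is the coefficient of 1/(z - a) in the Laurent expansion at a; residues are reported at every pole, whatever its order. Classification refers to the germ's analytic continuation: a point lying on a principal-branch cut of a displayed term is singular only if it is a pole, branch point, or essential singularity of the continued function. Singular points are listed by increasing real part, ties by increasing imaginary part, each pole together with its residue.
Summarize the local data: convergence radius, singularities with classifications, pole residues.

Branch term (-15/16)*log(1 - z/(7/6)): its argument vanishes at z = 7/6, a logarithmic branch point, modulus 7/6.
The radius of convergence is the smallest modulus among the singular points: 7/6.

Radius of convergence at 0: 7/6.
At 7/6: a logarithmic branch point.


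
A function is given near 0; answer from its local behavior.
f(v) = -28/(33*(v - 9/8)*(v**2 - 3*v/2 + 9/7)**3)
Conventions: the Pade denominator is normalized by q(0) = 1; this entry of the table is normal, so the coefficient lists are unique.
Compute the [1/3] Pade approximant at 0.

The Pade approximant has numerator coefficients [76832/216513, 239869504/765806481]; denominator coefficients [1, -24803/7074, 719915/127332, -1101737/254664].

Taylor coefficients needed (expand at 0): a_0 = 76832/216513, a_1 = 3034864/1948617, a_2 = 60582032/17537553, a_3 = 764190280/157837977, a_4 = 5941989998/1420541793.
Write the denominator as Q(v) = 1 + q1*v + q2*v^2 + q3*v^3. Requiring Q*f - P = O(v^5) with deg P <= 1 kills the coefficients of v^2..v^4 in Q*f:
  v^2: a_2 + q1*a_1 + q2*a_0 = 0, i.e. 60582032/17537553 + (3034864/1948617)*q1 + (76832/216513)*q2 = 0.
  v^3: a_3 + q1*a_2 + q2*a_1 + q3*a_0 = 0, i.e. 764190280/157837977 + (60582032/17537553)*q1 + (3034864/1948617)*q2 + (76832/216513)*q3 = 0.
  v^4: a_4 + q1*a_3 + q2*a_2 + q3*a_1 = 0, i.e. 5941989998/1420541793 + (764190280/157837977)*q1 + (60582032/17537553)*q2 + (3034864/1948617)*q3 = 0.
Solving this linear system: q1 = -24803/7074, q2 = 719915/127332, q3 = -1101737/254664.
The numerator is Q*f truncated at degree 1: P0 = a_0 = 76832/216513; P1 = a_1 + q1*a_0 = 239869504/765806481.
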